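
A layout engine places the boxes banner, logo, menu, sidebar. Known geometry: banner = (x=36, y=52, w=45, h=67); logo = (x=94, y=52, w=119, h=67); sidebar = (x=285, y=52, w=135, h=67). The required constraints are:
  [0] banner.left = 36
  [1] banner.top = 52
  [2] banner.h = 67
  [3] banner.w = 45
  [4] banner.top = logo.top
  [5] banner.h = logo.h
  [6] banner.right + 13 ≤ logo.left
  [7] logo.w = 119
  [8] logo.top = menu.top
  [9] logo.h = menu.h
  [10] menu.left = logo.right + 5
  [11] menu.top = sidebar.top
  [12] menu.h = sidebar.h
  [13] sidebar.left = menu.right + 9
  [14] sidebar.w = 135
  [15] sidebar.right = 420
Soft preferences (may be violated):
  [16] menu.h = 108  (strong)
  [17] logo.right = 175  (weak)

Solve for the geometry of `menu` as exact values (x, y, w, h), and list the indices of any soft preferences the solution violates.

1. menu.y = 52  [logo.top = menu.top]
2. menu.h = 67  [logo.h = menu.h]
3. menu.x = 218  [menu.left = logo.right + 5]
4. menu.w = 58  [sidebar.left = menu.right + 9]

menu = (x=218, y=52, w=58, h=67)
violated soft preferences: 16, 17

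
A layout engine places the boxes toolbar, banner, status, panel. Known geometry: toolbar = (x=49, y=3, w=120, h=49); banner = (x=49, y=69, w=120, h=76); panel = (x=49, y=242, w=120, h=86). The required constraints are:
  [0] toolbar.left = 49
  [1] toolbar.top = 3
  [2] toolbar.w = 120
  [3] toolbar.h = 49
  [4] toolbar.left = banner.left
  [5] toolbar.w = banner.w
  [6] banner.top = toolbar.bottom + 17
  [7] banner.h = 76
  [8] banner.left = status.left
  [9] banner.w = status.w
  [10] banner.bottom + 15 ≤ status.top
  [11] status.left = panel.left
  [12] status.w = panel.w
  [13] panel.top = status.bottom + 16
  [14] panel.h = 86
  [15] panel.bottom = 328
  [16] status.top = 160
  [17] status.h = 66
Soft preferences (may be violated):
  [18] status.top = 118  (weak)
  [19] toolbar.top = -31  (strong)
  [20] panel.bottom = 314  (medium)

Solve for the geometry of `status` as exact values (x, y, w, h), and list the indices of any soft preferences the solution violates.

status = (x=49, y=160, w=120, h=66)
violated soft preferences: 18, 19, 20

1. status.x = 49  [banner.left = status.left]
2. status.w = 120  [banner.w = status.w]
3. status.y = 160  [status.top = 160]
4. status.h = 66  [status.h = 66]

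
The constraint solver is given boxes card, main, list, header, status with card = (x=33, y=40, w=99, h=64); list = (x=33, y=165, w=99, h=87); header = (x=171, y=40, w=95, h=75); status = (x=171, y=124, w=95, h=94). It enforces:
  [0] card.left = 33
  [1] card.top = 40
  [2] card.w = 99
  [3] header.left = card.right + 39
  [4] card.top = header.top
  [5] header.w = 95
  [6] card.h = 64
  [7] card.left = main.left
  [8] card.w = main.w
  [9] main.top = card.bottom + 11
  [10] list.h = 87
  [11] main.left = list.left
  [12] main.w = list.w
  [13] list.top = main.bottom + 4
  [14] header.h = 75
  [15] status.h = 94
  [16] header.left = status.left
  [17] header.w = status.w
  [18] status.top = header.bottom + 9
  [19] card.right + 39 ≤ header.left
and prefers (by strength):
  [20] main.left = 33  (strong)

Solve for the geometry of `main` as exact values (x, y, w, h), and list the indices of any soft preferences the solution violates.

1. main.x = 33  [card.left = main.left]
2. main.w = 99  [card.w = main.w]
3. main.y = 115  [main.top = card.bottom + 11]
4. main.h = 46  [list.top = main.bottom + 4]

main = (x=33, y=115, w=99, h=46)
violated soft preferences: none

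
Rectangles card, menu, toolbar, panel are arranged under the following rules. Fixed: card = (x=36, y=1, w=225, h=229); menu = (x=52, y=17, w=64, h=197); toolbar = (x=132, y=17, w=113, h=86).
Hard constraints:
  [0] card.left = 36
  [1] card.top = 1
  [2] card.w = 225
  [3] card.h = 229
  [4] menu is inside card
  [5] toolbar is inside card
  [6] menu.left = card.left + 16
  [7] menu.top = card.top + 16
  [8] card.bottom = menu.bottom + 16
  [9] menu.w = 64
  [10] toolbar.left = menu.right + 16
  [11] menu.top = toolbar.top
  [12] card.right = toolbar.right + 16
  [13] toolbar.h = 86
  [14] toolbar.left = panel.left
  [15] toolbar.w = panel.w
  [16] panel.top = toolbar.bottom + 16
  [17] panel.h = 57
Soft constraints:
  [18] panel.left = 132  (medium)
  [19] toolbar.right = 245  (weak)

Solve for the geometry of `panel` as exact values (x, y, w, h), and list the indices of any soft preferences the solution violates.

1. panel.x = 132  [toolbar.left = panel.left]
2. panel.w = 113  [toolbar.w = panel.w]
3. panel.y = 119  [panel.top = toolbar.bottom + 16]
4. panel.h = 57  [panel.h = 57]

panel = (x=132, y=119, w=113, h=57)
violated soft preferences: none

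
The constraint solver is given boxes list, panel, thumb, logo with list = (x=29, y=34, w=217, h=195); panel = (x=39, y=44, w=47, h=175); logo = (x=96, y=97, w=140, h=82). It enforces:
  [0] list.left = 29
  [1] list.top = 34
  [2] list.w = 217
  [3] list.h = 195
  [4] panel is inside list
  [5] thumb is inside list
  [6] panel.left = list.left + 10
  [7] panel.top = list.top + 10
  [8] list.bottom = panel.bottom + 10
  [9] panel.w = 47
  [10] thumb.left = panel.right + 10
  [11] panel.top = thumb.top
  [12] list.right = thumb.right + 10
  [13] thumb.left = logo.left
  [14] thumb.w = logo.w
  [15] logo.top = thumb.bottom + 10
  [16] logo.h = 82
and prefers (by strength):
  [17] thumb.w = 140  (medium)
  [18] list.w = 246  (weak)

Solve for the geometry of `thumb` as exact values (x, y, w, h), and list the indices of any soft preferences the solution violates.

1. thumb.x = 96  [thumb.left = panel.right + 10]
2. thumb.y = 44  [panel.top = thumb.top]
3. thumb.w = 140  [list.right = thumb.right + 10]
4. thumb.h = 43  [logo.top = thumb.bottom + 10]

thumb = (x=96, y=44, w=140, h=43)
violated soft preferences: 18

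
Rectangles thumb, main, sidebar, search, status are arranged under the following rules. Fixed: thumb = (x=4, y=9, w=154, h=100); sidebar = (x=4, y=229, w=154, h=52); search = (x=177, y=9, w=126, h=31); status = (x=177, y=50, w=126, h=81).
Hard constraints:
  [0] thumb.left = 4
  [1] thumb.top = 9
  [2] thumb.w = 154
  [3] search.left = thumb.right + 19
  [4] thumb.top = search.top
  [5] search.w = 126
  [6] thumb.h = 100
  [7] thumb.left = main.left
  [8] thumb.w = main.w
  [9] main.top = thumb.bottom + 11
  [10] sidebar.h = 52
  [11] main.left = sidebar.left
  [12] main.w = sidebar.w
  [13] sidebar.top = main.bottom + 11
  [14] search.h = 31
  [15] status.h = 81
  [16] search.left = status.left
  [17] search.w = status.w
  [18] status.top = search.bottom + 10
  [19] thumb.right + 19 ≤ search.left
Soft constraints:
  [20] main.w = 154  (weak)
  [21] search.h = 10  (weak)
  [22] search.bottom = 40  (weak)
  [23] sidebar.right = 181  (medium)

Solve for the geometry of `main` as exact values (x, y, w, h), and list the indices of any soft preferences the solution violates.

1. main.x = 4  [thumb.left = main.left]
2. main.w = 154  [thumb.w = main.w]
3. main.y = 120  [main.top = thumb.bottom + 11]
4. main.h = 98  [sidebar.top = main.bottom + 11]

main = (x=4, y=120, w=154, h=98)
violated soft preferences: 21, 23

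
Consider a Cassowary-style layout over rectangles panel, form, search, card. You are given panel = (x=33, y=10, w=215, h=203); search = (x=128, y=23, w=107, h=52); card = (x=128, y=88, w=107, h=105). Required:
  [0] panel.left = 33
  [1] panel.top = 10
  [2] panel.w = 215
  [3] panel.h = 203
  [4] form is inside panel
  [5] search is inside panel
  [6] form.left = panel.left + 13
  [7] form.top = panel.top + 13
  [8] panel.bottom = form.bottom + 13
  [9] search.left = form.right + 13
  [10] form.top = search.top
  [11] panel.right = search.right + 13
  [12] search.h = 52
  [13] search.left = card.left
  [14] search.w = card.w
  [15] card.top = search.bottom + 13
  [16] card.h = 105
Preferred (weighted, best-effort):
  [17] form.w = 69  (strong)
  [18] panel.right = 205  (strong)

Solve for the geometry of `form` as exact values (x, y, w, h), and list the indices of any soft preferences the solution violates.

1. form.x = 46  [form.left = panel.left + 13]
2. form.y = 23  [form.top = panel.top + 13]
3. form.h = 177  [panel.bottom = form.bottom + 13]
4. form.w = 69  [search.left = form.right + 13]

form = (x=46, y=23, w=69, h=177)
violated soft preferences: 18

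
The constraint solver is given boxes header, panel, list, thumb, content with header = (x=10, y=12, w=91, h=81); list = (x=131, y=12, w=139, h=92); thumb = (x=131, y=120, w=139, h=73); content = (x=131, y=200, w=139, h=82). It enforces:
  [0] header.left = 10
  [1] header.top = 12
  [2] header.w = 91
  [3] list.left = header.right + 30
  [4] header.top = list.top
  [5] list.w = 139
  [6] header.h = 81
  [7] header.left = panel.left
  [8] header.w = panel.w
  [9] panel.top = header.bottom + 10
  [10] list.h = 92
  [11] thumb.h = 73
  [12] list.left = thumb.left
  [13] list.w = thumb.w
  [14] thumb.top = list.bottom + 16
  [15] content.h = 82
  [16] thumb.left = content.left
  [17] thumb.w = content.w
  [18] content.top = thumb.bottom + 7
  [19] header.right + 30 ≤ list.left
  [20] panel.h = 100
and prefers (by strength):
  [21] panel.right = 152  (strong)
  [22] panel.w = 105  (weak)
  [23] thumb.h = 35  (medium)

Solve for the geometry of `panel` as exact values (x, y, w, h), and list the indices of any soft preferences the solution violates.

panel = (x=10, y=103, w=91, h=100)
violated soft preferences: 21, 22, 23

1. panel.x = 10  [header.left = panel.left]
2. panel.w = 91  [header.w = panel.w]
3. panel.y = 103  [panel.top = header.bottom + 10]
4. panel.h = 100  [panel.h = 100]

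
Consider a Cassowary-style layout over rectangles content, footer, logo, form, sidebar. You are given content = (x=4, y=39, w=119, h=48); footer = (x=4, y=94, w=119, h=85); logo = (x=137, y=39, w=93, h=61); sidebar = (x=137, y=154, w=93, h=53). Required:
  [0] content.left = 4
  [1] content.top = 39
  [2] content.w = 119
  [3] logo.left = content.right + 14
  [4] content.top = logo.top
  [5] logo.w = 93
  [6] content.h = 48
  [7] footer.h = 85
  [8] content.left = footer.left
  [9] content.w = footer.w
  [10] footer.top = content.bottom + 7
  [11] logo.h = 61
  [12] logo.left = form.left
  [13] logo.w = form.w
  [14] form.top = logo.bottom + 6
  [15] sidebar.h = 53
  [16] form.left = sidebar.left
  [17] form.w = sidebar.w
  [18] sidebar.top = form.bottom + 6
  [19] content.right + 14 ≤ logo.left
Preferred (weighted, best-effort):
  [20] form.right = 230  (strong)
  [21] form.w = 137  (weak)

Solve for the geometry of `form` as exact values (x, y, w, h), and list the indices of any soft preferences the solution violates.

1. form.x = 137  [logo.left = form.left]
2. form.w = 93  [logo.w = form.w]
3. form.y = 106  [form.top = logo.bottom + 6]
4. form.h = 42  [sidebar.top = form.bottom + 6]

form = (x=137, y=106, w=93, h=42)
violated soft preferences: 21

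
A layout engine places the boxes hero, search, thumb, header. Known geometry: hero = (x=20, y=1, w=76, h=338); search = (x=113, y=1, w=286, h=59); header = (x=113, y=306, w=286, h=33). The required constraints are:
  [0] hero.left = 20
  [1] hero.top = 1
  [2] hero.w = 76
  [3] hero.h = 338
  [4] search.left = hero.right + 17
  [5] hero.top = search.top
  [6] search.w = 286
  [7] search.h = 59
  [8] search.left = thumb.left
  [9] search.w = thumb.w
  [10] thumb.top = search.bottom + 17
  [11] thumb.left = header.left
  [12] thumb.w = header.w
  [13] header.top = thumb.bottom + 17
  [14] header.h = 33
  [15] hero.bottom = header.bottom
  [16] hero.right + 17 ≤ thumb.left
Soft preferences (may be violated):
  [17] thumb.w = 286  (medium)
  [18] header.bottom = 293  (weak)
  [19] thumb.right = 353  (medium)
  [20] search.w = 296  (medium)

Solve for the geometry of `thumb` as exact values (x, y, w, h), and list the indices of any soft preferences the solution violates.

thumb = (x=113, y=77, w=286, h=212)
violated soft preferences: 18, 19, 20

1. thumb.x = 113  [search.left = thumb.left]
2. thumb.w = 286  [search.w = thumb.w]
3. thumb.y = 77  [thumb.top = search.bottom + 17]
4. thumb.h = 212  [header.top = thumb.bottom + 17]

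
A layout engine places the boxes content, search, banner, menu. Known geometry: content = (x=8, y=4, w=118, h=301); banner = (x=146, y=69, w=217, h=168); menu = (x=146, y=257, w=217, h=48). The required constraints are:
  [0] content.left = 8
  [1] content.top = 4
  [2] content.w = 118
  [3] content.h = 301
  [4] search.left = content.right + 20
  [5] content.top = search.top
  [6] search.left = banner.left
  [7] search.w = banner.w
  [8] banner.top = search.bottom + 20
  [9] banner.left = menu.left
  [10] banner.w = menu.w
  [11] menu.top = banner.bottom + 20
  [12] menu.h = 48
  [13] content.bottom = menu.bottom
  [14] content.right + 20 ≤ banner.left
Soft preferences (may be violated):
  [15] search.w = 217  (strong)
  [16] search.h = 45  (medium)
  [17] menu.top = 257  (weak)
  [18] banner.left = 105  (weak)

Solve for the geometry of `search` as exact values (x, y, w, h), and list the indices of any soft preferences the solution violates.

1. search.x = 146  [search.left = content.right + 20]
2. search.y = 4  [content.top = search.top]
3. search.w = 217  [search.w = banner.w]
4. search.h = 45  [banner.top = search.bottom + 20]

search = (x=146, y=4, w=217, h=45)
violated soft preferences: 18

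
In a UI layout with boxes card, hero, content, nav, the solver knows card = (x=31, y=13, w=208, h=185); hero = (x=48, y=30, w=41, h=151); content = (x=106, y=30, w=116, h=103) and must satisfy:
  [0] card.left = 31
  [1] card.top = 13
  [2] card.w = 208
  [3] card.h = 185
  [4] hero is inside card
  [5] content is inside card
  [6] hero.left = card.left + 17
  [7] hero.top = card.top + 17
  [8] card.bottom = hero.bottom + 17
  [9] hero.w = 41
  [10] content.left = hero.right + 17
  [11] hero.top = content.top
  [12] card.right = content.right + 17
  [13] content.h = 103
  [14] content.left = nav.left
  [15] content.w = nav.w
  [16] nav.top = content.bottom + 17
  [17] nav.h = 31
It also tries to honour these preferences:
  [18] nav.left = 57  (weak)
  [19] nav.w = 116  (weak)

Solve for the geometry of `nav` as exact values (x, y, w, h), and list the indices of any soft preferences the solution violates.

nav = (x=106, y=150, w=116, h=31)
violated soft preferences: 18

1. nav.x = 106  [content.left = nav.left]
2. nav.w = 116  [content.w = nav.w]
3. nav.y = 150  [nav.top = content.bottom + 17]
4. nav.h = 31  [nav.h = 31]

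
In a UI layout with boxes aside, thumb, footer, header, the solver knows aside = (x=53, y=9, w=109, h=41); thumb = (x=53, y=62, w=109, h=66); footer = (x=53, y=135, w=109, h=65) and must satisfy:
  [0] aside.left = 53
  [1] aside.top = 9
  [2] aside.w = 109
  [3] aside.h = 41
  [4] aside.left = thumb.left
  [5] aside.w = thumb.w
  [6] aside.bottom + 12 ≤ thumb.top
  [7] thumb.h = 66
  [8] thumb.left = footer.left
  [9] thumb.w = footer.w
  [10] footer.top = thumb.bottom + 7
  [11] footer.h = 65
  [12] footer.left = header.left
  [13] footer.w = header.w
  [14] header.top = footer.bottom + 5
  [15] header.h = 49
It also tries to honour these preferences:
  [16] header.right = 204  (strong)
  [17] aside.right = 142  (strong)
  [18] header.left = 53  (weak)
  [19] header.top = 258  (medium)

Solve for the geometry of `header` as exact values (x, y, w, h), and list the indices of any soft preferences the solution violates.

header = (x=53, y=205, w=109, h=49)
violated soft preferences: 16, 17, 19

1. header.x = 53  [footer.left = header.left]
2. header.w = 109  [footer.w = header.w]
3. header.y = 205  [header.top = footer.bottom + 5]
4. header.h = 49  [header.h = 49]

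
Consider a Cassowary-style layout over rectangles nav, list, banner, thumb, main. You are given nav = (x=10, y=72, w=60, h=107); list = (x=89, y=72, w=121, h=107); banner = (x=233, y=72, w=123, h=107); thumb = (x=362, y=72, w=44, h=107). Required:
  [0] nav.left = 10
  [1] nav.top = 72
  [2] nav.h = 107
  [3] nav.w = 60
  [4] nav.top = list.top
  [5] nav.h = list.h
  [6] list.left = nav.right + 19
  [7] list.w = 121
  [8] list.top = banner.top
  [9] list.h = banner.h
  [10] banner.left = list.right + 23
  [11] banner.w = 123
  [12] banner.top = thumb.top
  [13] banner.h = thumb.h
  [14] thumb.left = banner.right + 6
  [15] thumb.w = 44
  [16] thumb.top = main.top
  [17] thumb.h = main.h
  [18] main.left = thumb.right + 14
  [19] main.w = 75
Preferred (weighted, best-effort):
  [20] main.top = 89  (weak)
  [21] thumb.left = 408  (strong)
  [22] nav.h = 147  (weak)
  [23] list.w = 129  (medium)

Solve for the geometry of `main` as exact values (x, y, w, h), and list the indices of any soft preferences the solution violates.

main = (x=420, y=72, w=75, h=107)
violated soft preferences: 20, 21, 22, 23

1. main.y = 72  [thumb.top = main.top]
2. main.h = 107  [thumb.h = main.h]
3. main.x = 420  [main.left = thumb.right + 14]
4. main.w = 75  [main.w = 75]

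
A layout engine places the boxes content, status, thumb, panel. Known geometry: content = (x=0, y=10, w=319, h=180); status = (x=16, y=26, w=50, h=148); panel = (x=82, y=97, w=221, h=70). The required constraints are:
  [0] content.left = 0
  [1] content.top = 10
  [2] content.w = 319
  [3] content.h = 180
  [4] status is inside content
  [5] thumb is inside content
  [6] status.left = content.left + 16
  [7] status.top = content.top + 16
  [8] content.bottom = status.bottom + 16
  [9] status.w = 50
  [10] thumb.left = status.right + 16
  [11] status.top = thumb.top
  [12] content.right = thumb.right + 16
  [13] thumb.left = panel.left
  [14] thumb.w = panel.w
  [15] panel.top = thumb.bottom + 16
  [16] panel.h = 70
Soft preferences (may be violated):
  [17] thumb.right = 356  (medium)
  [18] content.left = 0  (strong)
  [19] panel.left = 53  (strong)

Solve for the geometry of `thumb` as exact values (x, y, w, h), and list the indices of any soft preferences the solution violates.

1. thumb.x = 82  [thumb.left = status.right + 16]
2. thumb.y = 26  [status.top = thumb.top]
3. thumb.w = 221  [content.right = thumb.right + 16]
4. thumb.h = 55  [panel.top = thumb.bottom + 16]

thumb = (x=82, y=26, w=221, h=55)
violated soft preferences: 17, 19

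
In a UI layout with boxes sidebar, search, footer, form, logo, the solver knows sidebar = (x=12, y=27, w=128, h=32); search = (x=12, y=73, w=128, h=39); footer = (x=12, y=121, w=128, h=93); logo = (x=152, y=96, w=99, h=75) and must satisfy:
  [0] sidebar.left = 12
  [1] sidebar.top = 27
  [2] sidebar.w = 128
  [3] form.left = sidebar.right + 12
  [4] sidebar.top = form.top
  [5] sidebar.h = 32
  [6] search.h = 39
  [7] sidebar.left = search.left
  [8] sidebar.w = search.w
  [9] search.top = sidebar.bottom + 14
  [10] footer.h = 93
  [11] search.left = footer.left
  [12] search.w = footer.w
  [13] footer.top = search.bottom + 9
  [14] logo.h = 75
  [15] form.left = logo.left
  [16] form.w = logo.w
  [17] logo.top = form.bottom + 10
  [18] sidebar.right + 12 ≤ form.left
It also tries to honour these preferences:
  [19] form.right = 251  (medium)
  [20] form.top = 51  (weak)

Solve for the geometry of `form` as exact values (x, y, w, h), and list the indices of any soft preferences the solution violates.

form = (x=152, y=27, w=99, h=59)
violated soft preferences: 20

1. form.x = 152  [form.left = sidebar.right + 12]
2. form.y = 27  [sidebar.top = form.top]
3. form.w = 99  [form.w = logo.w]
4. form.h = 59  [logo.top = form.bottom + 10]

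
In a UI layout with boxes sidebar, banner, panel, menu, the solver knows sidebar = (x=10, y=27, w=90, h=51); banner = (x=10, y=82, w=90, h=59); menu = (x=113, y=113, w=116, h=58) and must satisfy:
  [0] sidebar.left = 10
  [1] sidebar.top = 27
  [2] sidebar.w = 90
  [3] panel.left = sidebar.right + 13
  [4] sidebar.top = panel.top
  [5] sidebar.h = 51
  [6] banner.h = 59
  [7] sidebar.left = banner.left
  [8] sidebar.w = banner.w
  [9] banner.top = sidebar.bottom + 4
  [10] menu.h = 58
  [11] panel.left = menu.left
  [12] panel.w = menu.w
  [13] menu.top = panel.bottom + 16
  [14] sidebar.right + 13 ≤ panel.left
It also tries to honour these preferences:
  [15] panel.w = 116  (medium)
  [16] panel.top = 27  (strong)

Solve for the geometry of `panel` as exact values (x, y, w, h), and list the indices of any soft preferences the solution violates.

1. panel.x = 113  [panel.left = sidebar.right + 13]
2. panel.y = 27  [sidebar.top = panel.top]
3. panel.w = 116  [panel.w = menu.w]
4. panel.h = 70  [menu.top = panel.bottom + 16]

panel = (x=113, y=27, w=116, h=70)
violated soft preferences: none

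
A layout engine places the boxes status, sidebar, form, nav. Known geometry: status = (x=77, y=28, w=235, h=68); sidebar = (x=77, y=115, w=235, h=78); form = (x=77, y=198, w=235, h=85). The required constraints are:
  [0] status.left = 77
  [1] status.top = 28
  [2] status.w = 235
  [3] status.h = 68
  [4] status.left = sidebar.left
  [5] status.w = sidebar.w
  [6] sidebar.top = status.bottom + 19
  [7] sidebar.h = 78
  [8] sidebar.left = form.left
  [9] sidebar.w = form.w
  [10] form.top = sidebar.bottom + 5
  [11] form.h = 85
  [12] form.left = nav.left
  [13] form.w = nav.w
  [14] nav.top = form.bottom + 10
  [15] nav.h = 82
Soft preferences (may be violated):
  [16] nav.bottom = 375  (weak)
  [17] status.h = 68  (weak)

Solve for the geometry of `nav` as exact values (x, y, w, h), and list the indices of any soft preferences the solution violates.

nav = (x=77, y=293, w=235, h=82)
violated soft preferences: none

1. nav.x = 77  [form.left = nav.left]
2. nav.w = 235  [form.w = nav.w]
3. nav.y = 293  [nav.top = form.bottom + 10]
4. nav.h = 82  [nav.h = 82]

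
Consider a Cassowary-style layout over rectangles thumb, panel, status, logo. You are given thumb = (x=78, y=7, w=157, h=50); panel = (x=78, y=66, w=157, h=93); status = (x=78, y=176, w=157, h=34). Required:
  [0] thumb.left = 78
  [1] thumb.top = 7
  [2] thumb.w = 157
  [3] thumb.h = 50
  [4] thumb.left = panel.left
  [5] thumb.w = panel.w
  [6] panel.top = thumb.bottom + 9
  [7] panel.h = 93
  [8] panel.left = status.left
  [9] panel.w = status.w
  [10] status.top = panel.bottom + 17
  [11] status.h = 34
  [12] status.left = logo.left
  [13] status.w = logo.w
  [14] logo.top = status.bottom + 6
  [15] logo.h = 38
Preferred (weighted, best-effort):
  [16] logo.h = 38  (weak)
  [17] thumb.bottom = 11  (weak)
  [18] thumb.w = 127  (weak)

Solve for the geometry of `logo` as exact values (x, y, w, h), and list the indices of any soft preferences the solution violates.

logo = (x=78, y=216, w=157, h=38)
violated soft preferences: 17, 18

1. logo.x = 78  [status.left = logo.left]
2. logo.w = 157  [status.w = logo.w]
3. logo.y = 216  [logo.top = status.bottom + 6]
4. logo.h = 38  [logo.h = 38]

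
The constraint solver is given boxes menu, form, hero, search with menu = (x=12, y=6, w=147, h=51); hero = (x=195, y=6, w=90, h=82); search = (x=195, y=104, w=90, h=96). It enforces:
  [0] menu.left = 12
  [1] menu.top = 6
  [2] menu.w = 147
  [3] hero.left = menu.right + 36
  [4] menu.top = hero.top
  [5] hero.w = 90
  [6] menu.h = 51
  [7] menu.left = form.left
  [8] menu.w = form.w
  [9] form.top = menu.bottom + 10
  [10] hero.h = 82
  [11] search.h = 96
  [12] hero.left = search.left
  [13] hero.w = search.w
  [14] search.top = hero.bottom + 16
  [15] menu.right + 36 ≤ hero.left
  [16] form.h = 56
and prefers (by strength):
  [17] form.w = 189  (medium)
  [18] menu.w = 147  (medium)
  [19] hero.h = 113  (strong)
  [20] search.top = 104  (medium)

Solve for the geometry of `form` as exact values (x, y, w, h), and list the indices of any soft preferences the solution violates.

form = (x=12, y=67, w=147, h=56)
violated soft preferences: 17, 19

1. form.x = 12  [menu.left = form.left]
2. form.w = 147  [menu.w = form.w]
3. form.y = 67  [form.top = menu.bottom + 10]
4. form.h = 56  [form.h = 56]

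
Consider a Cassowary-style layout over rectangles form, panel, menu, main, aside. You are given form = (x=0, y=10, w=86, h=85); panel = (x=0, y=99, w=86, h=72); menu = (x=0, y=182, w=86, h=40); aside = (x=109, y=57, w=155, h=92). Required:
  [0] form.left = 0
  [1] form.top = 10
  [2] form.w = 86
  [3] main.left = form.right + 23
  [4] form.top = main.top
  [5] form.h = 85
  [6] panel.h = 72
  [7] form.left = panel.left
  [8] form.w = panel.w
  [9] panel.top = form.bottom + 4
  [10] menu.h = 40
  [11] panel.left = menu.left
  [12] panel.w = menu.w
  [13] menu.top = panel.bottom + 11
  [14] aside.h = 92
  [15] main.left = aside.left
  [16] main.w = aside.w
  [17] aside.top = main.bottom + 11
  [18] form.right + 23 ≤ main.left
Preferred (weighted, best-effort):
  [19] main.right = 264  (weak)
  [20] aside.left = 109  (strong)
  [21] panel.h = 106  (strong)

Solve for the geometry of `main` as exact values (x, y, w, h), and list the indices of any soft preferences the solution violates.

main = (x=109, y=10, w=155, h=36)
violated soft preferences: 21

1. main.x = 109  [main.left = form.right + 23]
2. main.y = 10  [form.top = main.top]
3. main.w = 155  [main.w = aside.w]
4. main.h = 36  [aside.top = main.bottom + 11]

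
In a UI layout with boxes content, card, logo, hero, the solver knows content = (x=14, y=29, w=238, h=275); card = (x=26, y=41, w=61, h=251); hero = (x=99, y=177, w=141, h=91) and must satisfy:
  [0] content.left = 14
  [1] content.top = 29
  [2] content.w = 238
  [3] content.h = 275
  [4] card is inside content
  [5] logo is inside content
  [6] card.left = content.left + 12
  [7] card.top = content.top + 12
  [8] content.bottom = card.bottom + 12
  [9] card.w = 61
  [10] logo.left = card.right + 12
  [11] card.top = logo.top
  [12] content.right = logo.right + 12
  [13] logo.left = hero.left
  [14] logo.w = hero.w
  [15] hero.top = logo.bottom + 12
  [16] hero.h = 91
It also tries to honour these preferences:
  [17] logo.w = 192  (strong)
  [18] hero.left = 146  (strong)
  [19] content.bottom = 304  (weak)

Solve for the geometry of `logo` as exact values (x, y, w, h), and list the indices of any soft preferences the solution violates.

1. logo.x = 99  [logo.left = card.right + 12]
2. logo.y = 41  [card.top = logo.top]
3. logo.w = 141  [content.right = logo.right + 12]
4. logo.h = 124  [hero.top = logo.bottom + 12]

logo = (x=99, y=41, w=141, h=124)
violated soft preferences: 17, 18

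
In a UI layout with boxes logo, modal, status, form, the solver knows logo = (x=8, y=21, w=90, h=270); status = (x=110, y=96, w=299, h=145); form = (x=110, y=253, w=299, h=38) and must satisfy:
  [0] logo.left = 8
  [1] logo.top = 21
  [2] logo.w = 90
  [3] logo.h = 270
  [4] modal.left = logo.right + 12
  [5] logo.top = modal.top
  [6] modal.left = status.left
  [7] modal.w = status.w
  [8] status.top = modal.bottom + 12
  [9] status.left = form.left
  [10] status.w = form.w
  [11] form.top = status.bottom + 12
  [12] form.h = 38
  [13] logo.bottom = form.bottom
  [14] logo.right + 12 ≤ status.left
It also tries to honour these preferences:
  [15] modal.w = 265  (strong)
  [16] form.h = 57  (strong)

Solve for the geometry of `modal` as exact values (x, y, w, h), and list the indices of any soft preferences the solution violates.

1. modal.x = 110  [modal.left = logo.right + 12]
2. modal.y = 21  [logo.top = modal.top]
3. modal.w = 299  [modal.w = status.w]
4. modal.h = 63  [status.top = modal.bottom + 12]

modal = (x=110, y=21, w=299, h=63)
violated soft preferences: 15, 16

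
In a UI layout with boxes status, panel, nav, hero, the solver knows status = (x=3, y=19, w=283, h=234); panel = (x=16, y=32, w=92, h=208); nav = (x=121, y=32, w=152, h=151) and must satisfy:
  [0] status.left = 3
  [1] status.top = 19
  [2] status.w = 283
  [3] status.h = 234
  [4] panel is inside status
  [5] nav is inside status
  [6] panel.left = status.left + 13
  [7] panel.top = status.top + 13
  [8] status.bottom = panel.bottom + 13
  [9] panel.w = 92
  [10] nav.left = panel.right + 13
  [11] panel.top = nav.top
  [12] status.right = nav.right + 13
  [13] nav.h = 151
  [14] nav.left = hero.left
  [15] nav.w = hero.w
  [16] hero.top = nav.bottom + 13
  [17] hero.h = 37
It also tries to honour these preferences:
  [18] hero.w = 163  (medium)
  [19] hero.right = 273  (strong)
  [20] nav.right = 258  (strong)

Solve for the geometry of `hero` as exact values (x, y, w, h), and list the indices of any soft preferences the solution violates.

hero = (x=121, y=196, w=152, h=37)
violated soft preferences: 18, 20

1. hero.x = 121  [nav.left = hero.left]
2. hero.w = 152  [nav.w = hero.w]
3. hero.y = 196  [hero.top = nav.bottom + 13]
4. hero.h = 37  [hero.h = 37]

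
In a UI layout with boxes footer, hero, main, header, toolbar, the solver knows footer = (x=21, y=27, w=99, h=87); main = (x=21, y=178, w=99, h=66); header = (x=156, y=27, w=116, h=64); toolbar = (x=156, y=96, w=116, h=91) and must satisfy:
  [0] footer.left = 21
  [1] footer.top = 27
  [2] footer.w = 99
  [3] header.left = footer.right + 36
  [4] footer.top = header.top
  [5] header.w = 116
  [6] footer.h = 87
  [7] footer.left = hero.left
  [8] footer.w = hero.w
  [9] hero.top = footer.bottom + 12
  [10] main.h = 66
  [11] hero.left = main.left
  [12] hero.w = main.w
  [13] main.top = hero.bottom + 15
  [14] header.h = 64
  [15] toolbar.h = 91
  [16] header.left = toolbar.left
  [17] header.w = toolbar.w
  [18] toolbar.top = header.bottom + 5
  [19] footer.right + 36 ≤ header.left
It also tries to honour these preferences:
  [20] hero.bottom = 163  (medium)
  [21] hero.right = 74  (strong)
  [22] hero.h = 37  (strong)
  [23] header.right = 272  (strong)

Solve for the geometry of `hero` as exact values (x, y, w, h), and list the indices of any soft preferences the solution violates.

1. hero.x = 21  [footer.left = hero.left]
2. hero.w = 99  [footer.w = hero.w]
3. hero.y = 126  [hero.top = footer.bottom + 12]
4. hero.h = 37  [main.top = hero.bottom + 15]

hero = (x=21, y=126, w=99, h=37)
violated soft preferences: 21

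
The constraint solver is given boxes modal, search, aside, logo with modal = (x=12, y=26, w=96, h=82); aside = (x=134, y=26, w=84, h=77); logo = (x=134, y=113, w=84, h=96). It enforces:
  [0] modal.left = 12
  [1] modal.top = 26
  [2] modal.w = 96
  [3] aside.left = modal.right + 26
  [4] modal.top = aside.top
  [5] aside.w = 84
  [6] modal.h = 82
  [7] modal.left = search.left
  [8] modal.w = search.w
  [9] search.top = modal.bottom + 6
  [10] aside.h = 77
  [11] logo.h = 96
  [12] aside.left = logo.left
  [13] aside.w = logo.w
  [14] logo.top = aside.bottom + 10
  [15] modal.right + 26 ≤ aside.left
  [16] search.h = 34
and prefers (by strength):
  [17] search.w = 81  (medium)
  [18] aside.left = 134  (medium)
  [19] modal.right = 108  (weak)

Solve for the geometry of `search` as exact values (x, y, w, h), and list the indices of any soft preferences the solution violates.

search = (x=12, y=114, w=96, h=34)
violated soft preferences: 17

1. search.x = 12  [modal.left = search.left]
2. search.w = 96  [modal.w = search.w]
3. search.y = 114  [search.top = modal.bottom + 6]
4. search.h = 34  [search.h = 34]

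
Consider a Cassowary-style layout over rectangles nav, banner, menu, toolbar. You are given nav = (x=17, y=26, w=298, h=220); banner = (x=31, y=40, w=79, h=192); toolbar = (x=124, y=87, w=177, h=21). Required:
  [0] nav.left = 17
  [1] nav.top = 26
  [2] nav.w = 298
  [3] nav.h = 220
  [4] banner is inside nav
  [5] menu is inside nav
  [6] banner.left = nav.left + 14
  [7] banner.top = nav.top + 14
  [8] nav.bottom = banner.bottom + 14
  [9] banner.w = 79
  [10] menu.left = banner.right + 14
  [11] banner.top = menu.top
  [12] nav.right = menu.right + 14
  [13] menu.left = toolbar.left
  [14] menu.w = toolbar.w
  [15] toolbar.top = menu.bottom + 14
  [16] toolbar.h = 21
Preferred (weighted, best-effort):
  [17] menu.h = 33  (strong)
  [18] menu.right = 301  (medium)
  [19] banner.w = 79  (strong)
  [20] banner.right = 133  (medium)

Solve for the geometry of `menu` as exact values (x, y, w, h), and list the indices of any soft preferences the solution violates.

1. menu.x = 124  [menu.left = banner.right + 14]
2. menu.y = 40  [banner.top = menu.top]
3. menu.w = 177  [nav.right = menu.right + 14]
4. menu.h = 33  [toolbar.top = menu.bottom + 14]

menu = (x=124, y=40, w=177, h=33)
violated soft preferences: 20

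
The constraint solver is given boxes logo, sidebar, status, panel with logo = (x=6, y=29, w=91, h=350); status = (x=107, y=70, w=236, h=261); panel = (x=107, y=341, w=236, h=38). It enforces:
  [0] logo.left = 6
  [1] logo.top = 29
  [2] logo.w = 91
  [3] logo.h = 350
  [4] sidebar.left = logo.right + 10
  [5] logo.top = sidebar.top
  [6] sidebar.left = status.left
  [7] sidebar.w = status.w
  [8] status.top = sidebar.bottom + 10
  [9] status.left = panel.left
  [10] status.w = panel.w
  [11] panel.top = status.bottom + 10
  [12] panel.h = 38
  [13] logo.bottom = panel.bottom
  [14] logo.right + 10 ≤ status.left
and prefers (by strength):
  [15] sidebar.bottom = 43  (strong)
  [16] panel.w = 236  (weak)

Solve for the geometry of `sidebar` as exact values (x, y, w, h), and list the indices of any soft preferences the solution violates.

sidebar = (x=107, y=29, w=236, h=31)
violated soft preferences: 15

1. sidebar.x = 107  [sidebar.left = logo.right + 10]
2. sidebar.y = 29  [logo.top = sidebar.top]
3. sidebar.w = 236  [sidebar.w = status.w]
4. sidebar.h = 31  [status.top = sidebar.bottom + 10]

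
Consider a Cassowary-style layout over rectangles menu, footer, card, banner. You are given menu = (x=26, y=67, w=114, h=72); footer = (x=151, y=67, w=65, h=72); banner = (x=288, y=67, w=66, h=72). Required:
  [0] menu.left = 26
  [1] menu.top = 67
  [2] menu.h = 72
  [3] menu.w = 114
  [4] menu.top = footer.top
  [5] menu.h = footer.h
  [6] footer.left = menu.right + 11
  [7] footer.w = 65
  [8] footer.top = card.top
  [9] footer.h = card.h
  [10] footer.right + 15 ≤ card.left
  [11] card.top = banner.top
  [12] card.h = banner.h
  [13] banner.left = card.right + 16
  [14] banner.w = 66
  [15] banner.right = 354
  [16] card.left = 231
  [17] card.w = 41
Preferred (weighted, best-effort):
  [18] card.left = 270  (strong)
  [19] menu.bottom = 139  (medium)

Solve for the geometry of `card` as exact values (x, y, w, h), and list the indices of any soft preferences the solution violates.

card = (x=231, y=67, w=41, h=72)
violated soft preferences: 18

1. card.y = 67  [footer.top = card.top]
2. card.h = 72  [footer.h = card.h]
3. card.x = 231  [card.left = 231]
4. card.w = 41  [card.w = 41]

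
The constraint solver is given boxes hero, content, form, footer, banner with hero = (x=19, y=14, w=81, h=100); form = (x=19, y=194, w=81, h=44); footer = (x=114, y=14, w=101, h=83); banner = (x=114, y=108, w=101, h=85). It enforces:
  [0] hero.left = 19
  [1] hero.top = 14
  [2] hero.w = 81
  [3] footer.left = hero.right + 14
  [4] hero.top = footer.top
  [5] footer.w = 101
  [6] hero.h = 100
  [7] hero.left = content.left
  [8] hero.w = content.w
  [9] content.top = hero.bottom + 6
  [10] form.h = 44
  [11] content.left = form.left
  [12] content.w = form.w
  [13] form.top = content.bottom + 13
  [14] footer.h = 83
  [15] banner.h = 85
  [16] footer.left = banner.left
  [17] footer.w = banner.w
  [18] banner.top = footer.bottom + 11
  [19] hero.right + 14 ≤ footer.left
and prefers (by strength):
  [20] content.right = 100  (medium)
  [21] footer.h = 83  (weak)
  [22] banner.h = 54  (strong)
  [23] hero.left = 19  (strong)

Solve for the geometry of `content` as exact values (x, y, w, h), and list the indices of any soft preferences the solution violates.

1. content.x = 19  [hero.left = content.left]
2. content.w = 81  [hero.w = content.w]
3. content.y = 120  [content.top = hero.bottom + 6]
4. content.h = 61  [form.top = content.bottom + 13]

content = (x=19, y=120, w=81, h=61)
violated soft preferences: 22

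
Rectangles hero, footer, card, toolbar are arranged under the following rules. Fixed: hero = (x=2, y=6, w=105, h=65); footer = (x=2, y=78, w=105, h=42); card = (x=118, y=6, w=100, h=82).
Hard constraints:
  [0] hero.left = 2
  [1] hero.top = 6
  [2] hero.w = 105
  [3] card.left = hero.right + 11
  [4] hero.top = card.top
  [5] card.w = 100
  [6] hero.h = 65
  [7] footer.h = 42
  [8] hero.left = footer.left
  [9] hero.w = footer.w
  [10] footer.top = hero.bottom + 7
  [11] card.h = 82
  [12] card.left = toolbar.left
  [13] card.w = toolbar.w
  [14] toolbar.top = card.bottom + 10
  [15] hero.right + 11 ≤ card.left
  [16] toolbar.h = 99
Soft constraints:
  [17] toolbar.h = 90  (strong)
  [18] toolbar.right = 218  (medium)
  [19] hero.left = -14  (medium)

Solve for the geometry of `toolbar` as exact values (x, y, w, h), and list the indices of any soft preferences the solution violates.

toolbar = (x=118, y=98, w=100, h=99)
violated soft preferences: 17, 19

1. toolbar.x = 118  [card.left = toolbar.left]
2. toolbar.w = 100  [card.w = toolbar.w]
3. toolbar.y = 98  [toolbar.top = card.bottom + 10]
4. toolbar.h = 99  [toolbar.h = 99]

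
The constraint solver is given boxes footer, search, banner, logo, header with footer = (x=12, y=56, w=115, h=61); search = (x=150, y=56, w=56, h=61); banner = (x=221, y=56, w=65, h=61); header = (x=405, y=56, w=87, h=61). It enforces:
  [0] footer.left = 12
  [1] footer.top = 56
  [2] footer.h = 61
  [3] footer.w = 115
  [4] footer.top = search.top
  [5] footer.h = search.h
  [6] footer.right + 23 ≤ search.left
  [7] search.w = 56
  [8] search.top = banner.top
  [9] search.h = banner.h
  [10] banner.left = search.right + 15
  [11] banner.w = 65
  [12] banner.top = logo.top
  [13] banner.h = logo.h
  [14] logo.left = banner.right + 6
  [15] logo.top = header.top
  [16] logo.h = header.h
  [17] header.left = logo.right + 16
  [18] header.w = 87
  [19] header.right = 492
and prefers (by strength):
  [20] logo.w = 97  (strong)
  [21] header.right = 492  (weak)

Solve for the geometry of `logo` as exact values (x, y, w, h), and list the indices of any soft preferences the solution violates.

logo = (x=292, y=56, w=97, h=61)
violated soft preferences: none

1. logo.y = 56  [banner.top = logo.top]
2. logo.h = 61  [banner.h = logo.h]
3. logo.x = 292  [logo.left = banner.right + 6]
4. logo.w = 97  [header.left = logo.right + 16]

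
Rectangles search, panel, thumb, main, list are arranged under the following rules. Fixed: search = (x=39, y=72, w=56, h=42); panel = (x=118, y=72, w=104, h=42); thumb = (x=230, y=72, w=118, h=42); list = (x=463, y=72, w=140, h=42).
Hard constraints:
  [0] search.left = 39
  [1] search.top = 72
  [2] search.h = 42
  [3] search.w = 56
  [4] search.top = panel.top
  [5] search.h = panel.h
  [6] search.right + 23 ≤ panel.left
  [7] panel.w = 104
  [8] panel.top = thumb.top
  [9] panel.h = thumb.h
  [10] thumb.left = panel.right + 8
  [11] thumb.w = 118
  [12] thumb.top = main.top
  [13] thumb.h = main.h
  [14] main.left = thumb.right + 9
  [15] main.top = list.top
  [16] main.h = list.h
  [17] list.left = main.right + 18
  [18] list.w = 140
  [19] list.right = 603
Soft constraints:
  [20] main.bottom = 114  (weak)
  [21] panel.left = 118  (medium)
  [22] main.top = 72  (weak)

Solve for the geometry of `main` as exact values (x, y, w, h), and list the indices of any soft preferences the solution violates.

1. main.y = 72  [thumb.top = main.top]
2. main.h = 42  [thumb.h = main.h]
3. main.x = 357  [main.left = thumb.right + 9]
4. main.w = 88  [list.left = main.right + 18]

main = (x=357, y=72, w=88, h=42)
violated soft preferences: none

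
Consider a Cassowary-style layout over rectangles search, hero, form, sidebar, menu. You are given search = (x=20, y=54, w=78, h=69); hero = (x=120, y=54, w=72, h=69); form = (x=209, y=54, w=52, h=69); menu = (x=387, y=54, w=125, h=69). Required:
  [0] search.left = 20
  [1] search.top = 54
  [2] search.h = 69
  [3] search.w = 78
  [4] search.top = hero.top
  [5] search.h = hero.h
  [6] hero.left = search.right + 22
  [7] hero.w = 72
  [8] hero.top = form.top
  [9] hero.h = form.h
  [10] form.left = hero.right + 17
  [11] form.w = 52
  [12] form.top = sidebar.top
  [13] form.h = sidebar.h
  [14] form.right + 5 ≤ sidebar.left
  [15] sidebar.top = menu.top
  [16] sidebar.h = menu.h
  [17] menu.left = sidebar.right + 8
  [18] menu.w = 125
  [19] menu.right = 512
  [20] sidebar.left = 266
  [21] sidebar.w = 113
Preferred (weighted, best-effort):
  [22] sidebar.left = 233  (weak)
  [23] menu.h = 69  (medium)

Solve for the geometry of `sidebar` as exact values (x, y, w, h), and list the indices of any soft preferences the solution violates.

sidebar = (x=266, y=54, w=113, h=69)
violated soft preferences: 22

1. sidebar.y = 54  [form.top = sidebar.top]
2. sidebar.h = 69  [form.h = sidebar.h]
3. sidebar.x = 266  [sidebar.left = 266]
4. sidebar.w = 113  [sidebar.w = 113]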